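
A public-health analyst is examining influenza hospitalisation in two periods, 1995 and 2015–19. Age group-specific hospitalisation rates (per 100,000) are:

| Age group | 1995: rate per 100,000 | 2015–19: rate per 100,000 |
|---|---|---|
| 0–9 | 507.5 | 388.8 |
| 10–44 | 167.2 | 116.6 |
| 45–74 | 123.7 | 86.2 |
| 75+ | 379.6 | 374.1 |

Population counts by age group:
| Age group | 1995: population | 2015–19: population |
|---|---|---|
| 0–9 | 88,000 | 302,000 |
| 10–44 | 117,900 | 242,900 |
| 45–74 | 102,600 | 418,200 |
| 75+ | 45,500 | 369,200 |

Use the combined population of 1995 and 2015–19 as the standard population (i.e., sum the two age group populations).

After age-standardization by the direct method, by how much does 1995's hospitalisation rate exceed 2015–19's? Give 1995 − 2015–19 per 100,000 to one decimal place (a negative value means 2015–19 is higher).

Combined standard total = 1,686,300; weights = 0.2313, 0.2140, 0.3088, 0.2459.
1995: 0.2313×507.5 + 0.2140×167.2 + 0.3088×123.7 + 0.2459×379.6 = 284.7025 per 100,000.
2015–19: 0.2313×388.8 + 0.2140×116.6 + 0.3088×86.2 + 0.2459×374.1 = 233.4896 per 100,000.
Difference = 284.7025 − 233.4896 = 51.2129.

51.2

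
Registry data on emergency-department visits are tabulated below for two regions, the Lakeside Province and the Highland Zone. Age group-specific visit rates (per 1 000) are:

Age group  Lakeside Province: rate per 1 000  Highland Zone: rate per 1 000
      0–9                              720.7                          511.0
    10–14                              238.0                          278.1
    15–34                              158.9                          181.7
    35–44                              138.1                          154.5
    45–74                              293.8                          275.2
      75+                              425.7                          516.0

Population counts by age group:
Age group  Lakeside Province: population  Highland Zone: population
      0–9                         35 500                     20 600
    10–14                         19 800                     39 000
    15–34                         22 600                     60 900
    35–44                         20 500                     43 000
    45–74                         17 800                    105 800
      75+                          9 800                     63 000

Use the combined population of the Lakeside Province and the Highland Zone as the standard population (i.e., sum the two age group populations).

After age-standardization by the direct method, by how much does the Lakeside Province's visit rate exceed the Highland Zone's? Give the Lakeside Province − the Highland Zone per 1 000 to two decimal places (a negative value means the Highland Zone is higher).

Combined standard total = 458 300; weights = 0.1224, 0.1283, 0.1822, 0.1386, 0.2697, 0.1588.
The Lakeside Province: 0.1224×720.7 + 0.1283×238.0 + 0.1822×158.9 + 0.1386×138.1 + 0.2697×293.8 + 0.1588×425.7 = 313.6980 per 1 000.
The Highland Zone: 0.1224×511.0 + 0.1283×278.1 + 0.1822×181.7 + 0.1386×154.5 + 0.2697×275.2 + 0.1588×516.0 = 308.9278 per 1 000.
Difference = 313.6980 − 308.9278 = 4.7703.

4.77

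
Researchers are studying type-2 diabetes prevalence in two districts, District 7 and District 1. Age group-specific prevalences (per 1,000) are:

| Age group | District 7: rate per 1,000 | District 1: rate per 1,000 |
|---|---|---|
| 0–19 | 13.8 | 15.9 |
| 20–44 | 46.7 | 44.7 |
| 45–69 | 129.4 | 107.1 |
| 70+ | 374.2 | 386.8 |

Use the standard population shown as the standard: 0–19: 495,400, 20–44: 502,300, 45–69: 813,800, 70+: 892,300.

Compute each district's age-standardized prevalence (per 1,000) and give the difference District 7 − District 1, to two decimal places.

Standard total = 2,703,800; weights = 0.1832, 0.1858, 0.3010, 0.3300.
District 7: 0.1832×13.8 + 0.1858×46.7 + 0.3010×129.4 + 0.3300×374.2 = 173.6439 per 1,000.
District 1: 0.1832×15.9 + 0.1858×44.7 + 0.3010×107.1 + 0.3300×386.8 = 171.1034 per 1,000.
Difference = 173.6439 − 171.1034 = 2.5405.

2.54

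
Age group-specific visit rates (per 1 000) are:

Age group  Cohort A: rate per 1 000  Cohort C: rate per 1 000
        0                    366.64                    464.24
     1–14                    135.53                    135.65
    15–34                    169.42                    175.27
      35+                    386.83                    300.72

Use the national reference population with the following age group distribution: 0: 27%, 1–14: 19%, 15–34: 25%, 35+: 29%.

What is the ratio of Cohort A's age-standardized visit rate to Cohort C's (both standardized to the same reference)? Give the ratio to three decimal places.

Standard weights: 0.27, 0.19, 0.25, 0.29.
Cohort A: 0.2700×366.64 + 0.1900×135.53 + 0.2500×169.42 + 0.2900×386.83 = 279.2792 per 1 000.
Cohort C: 0.2700×464.24 + 0.1900×135.65 + 0.2500×175.27 + 0.2900×300.72 = 282.1446 per 1 000.
Ratio = 279.2792 ÷ 282.1446 = 0.98984.

0.990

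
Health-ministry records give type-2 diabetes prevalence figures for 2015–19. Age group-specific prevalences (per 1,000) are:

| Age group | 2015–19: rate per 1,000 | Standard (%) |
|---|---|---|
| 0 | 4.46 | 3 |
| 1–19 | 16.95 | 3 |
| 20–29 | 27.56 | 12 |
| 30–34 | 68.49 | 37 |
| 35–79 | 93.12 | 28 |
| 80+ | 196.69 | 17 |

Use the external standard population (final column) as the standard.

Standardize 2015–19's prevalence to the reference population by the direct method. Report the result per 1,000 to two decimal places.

88.80

Standard weights: 0.03, 0.03, 0.12, 0.37, 0.28, 0.17.
Standardized rate: 0.0300×4.46 + 0.0300×16.95 + 0.1200×27.56 + 0.3700×68.49 + 0.2800×93.12 + 0.1700×196.69 = 88.8017 per 1,000.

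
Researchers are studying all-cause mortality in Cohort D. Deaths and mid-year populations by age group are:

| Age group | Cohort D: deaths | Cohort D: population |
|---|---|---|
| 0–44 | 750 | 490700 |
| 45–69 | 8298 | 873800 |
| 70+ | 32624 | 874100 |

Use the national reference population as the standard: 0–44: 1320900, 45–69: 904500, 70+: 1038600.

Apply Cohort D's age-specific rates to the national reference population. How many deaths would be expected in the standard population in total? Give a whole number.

Age-specific rates per 1000 for Cohort D: 1.528, 9.496, 37.323.
Expected deaths = Σ (standard pop × age-specific rate ÷ 1000)
= 1320900×1.528/1000 + 904500×9.496/1000 + 1038600×37.323/1000
= 2018.90 + 8589.54 + 38763.63 = 49372.07.

49372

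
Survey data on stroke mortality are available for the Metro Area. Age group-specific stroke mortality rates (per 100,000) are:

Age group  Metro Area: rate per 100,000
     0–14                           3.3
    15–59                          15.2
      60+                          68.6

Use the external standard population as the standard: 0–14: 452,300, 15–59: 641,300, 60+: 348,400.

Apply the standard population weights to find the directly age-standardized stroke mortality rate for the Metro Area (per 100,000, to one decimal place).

24.4

Standard total = 1,442,000; weights = 0.3137, 0.4447, 0.2416.
Standardized rate: 0.3137×3.3 + 0.4447×15.2 + 0.2416×68.6 = 24.3693 per 100,000.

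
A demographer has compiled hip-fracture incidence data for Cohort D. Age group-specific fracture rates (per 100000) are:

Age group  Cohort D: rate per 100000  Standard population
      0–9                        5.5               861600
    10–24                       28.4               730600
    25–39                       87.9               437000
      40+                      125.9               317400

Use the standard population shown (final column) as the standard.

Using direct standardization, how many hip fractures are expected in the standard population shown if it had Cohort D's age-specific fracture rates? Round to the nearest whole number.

1039

Expected hip fractures = Σ (standard pop × age-specific rate ÷ 100000)
= 861600×5.5/100000 + 730600×28.4/100000 + 437000×87.9/100000 + 317400×125.9/100000
= 47.39 + 207.49 + 384.12 + 399.61 = 1038.61.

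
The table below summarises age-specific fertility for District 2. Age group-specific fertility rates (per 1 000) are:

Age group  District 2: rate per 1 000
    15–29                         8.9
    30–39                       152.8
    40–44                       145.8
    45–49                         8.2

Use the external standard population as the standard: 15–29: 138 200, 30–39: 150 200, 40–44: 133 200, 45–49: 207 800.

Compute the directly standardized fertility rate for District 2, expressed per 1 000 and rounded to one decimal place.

Standard total = 629 400; weights = 0.2196, 0.2386, 0.2116, 0.3302.
Standardized rate: 0.2196×8.9 + 0.2386×152.8 + 0.2116×145.8 + 0.3302×8.2 = 71.9813 per 1 000.

72.0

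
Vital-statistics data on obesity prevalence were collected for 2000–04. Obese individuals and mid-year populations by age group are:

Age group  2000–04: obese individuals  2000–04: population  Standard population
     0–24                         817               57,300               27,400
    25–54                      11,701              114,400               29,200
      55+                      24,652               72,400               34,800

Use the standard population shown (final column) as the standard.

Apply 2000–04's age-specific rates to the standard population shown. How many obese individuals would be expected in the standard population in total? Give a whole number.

15227

Age-specific rates per 1,000 for 2000–04: 14.258, 102.281, 340.497.
Expected obese individuals = Σ (standard pop × age-specific rate ÷ 1,000)
= 27,400×14.258/1,000 + 29,200×102.281/1,000 + 34,800×340.497/1,000
= 390.68 + 2986.62 + 11849.30 = 15226.60.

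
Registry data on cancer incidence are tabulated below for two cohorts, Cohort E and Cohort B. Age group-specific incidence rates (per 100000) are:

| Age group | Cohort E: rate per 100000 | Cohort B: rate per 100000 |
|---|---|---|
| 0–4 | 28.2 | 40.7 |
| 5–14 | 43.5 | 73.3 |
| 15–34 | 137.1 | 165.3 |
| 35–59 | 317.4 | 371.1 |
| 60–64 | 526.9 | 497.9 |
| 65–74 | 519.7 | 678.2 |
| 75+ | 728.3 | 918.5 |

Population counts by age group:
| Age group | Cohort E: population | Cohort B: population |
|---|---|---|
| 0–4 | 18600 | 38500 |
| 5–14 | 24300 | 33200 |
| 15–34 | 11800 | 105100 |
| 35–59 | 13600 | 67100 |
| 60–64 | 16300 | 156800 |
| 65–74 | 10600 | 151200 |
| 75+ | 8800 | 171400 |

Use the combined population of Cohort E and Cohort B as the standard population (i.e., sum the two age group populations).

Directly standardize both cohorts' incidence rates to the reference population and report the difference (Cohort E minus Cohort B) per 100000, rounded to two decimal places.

Combined standard total = 827300; weights = 0.0690, 0.0695, 0.1413, 0.0975, 0.2092, 0.1956, 0.2178.
Cohort E: 0.0690×28.2 + 0.0695×43.5 + 0.1413×137.1 + 0.0975×317.4 + 0.2092×526.9 + 0.1956×519.7 + 0.2178×728.3 = 425.8264 per 100000.
Cohort B: 0.0690×40.7 + 0.0695×73.3 + 0.1413×165.3 + 0.0975×371.1 + 0.2092×497.9 + 0.1956×678.2 + 0.2178×918.5 = 504.3431 per 100000.
Difference = 425.8264 − 504.3431 = -78.5167.

-78.52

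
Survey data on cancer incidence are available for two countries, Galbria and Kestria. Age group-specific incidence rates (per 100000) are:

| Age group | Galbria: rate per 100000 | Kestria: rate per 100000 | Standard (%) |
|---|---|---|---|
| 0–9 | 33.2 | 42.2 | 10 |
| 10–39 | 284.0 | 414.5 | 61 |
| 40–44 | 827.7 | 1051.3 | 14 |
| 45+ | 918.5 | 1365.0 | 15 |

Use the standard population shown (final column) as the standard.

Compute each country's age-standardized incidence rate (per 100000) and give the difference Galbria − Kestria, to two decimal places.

-178.78

Standard weights: 0.10, 0.61, 0.14, 0.15.
Galbria: 0.1000×33.2 + 0.6100×284.0 + 0.1400×827.7 + 0.1500×918.5 = 430.2130 per 100000.
Kestria: 0.1000×42.2 + 0.6100×414.5 + 0.1400×1051.3 + 0.1500×1365.0 = 608.9970 per 100000.
Difference = 430.2130 − 608.9970 = -178.7840.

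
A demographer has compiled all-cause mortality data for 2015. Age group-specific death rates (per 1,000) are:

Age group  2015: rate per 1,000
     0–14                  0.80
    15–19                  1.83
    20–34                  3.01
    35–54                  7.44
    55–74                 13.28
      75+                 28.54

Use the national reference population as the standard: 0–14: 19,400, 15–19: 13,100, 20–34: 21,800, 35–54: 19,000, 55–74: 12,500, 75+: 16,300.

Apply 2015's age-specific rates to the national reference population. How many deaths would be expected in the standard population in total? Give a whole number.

878

Expected deaths = Σ (standard pop × age-specific rate ÷ 1,000)
= 19,400×0.80/1,000 + 13,100×1.83/1,000 + 21,800×3.01/1,000 + 19,000×7.44/1,000 + 12,500×13.28/1,000 + 16,300×28.54/1,000
= 15.52 + 23.97 + 65.62 + 141.36 + 166.00 + 465.20 = 877.67.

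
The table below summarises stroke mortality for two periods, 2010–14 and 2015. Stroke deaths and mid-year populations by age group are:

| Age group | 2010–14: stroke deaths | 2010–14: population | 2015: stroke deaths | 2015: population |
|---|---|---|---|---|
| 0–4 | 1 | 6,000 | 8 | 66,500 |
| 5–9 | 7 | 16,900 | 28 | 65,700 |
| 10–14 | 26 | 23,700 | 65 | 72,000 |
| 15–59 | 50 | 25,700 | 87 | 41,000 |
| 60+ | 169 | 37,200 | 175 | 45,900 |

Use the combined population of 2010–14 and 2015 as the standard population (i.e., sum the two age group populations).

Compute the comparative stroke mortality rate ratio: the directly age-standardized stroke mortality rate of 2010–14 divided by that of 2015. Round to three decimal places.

1.119

Age-specific rates per 100,000 for 2010–14: 16.67, 41.42, 109.70, 194.55, 454.30.
For 2015: 12.03, 42.62, 90.28, 212.20, 381.26.
Combined standard total = 400,600; weights = 0.1810, 0.2062, 0.2389, 0.1665, 0.2074.
2010–14: 0.1810×16.67 + 0.2062×41.42 + 0.2389×109.70 + 0.1665×194.55 + 0.2074×454.30 = 164.3970 per 100,000.
2015: 0.1810×12.03 + 0.2062×42.62 + 0.2389×90.28 + 0.1665×212.20 + 0.2074×381.26 = 146.9506 per 100,000.
Ratio = 164.3970 ÷ 146.9506 = 1.11872.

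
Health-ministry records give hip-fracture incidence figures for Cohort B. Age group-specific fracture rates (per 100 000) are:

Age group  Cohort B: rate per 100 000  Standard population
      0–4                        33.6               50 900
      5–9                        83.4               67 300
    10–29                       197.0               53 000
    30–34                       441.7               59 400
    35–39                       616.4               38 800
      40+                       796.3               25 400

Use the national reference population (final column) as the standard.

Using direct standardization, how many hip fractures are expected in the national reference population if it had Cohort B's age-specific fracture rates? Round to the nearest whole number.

Expected hip fractures = Σ (standard pop × age-specific rate ÷ 100 000)
= 50 900×33.6/100 000 + 67 300×83.4/100 000 + 53 000×197.0/100 000 + 59 400×441.7/100 000 + 38 800×616.4/100 000 + 25 400×796.3/100 000
= 17.10 + 56.13 + 104.41 + 262.37 + 239.16 + 202.26 = 881.43.

881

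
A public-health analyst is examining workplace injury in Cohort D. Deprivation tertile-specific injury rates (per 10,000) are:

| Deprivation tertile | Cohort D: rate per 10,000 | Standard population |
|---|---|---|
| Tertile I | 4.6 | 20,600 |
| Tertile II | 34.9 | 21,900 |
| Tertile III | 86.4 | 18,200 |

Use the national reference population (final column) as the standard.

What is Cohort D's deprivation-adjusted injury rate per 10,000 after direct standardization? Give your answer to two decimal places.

40.06

Standard total = 60,700; weights = 0.3394, 0.3608, 0.2998.
Standardized rate: 0.3394×4.6 + 0.3608×34.9 + 0.2998×86.4 = 40.0585 per 10,000.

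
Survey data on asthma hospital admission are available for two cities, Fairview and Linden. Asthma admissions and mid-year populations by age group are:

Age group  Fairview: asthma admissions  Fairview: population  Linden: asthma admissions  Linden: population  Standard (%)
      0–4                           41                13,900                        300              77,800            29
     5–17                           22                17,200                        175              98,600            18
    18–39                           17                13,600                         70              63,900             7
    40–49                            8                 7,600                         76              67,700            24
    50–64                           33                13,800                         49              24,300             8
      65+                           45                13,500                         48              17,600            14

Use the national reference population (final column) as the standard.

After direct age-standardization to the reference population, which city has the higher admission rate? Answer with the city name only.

Linden

Age-specific rates per 10,000 for Fairview: 29.50, 12.79, 12.50, 10.53, 23.91, 33.33.
For Linden: 38.56, 17.75, 10.95, 11.23, 20.16, 27.27.
Standard weights: 0.29, 0.18, 0.07, 0.24, 0.08, 0.14.
Fairview: 0.2900×29.50 + 0.1800×12.79 + 0.0700×12.50 + 0.2400×10.53 + 0.0800×23.91 + 0.1400×33.33 = 20.8373 per 10,000.
Linden: 0.2900×38.56 + 0.1800×17.75 + 0.0700×10.95 + 0.2400×11.23 + 0.0800×20.16 + 0.1400×27.27 = 23.2697 per 10,000.
The crude rates (20.85 vs 20.52) would put Fairview higher, but that reflects its age composition; once standardized to a common age structure, Linden has the higher underlying rate.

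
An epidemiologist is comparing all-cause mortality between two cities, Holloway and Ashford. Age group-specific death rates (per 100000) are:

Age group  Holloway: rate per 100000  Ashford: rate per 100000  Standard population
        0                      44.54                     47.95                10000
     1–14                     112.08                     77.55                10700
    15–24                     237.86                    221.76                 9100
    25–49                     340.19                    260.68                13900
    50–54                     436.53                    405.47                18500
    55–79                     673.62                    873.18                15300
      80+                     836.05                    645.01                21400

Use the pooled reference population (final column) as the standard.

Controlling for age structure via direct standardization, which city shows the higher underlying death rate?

Standard total = 98900; weights = 0.1011, 0.1082, 0.0920, 0.1405, 0.1871, 0.1547, 0.2164.
Holloway: 0.1011×44.54 + 0.1082×112.08 + 0.0920×237.86 + 0.1405×340.19 + 0.1871×436.53 + 0.1547×673.62 + 0.2164×836.05 = 453.0989 per 100000.
Ashford: 0.1011×47.95 + 0.1082×77.55 + 0.0920×221.76 + 0.1405×260.68 + 0.1871×405.47 + 0.1547×873.18 + 0.2164×645.01 = 420.7767 per 100000.

Holloway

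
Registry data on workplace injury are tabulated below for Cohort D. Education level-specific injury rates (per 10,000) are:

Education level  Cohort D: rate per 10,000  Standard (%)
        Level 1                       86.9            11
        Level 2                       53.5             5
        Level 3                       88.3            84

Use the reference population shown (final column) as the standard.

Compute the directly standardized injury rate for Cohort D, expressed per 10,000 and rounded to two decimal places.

86.41

Standard weights: 0.11, 0.05, 0.84.
Standardized rate: 0.1100×86.9 + 0.0500×53.5 + 0.8400×88.3 = 86.4060 per 10,000.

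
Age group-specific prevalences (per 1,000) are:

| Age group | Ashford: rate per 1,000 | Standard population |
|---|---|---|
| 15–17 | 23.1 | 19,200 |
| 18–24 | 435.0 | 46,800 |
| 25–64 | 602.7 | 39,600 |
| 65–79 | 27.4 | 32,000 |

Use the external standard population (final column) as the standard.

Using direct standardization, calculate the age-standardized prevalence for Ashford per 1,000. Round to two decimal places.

Standard total = 137,600; weights = 0.1395, 0.3401, 0.2878, 0.2326.
Standardized rate: 0.1395×23.1 + 0.3401×435.0 + 0.2878×602.7 + 0.2326×27.4 = 330.9974 per 1,000.

331.00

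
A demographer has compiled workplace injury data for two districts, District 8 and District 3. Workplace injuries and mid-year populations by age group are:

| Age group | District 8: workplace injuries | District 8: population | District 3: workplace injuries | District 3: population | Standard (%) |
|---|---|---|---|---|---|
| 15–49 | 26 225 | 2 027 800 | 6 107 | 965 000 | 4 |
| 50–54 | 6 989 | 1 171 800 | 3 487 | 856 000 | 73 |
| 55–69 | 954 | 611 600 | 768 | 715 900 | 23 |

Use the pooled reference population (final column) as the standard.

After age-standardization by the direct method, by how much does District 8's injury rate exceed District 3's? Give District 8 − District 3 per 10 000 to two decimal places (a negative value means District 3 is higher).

Age-specific rates per 10 000 for District 8: 129.33, 59.64, 15.60.
For District 3: 63.28, 40.74, 10.73.
Standard weights: 0.04, 0.73, 0.23.
District 8: 0.0400×129.33 + 0.7300×59.64 + 0.2300×15.60 = 52.3003 per 10 000.
District 3: 0.0400×63.28 + 0.7300×40.74 + 0.2300×10.73 = 34.7360 per 10 000.
Difference = 52.3003 − 34.7360 = 17.5643.

17.56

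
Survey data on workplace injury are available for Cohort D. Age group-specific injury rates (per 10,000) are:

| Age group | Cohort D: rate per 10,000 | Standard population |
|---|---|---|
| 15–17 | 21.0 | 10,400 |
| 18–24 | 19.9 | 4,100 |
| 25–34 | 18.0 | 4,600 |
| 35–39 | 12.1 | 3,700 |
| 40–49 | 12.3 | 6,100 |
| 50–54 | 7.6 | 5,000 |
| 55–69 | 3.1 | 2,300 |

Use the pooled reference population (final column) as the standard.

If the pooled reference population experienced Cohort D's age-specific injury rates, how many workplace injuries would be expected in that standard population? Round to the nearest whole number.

Expected workplace injuries = Σ (standard pop × age-specific rate ÷ 10,000)
= 10,400×21.0/10,000 + 4,100×19.9/10,000 + 4,600×18.0/10,000 + 3,700×12.1/10,000 + 6,100×12.3/10,000 + 5,000×7.6/10,000 + 2,300×3.1/10,000
= 21.84 + 8.16 + 8.28 + 4.48 + 7.50 + 3.80 + 0.71 = 54.77.

55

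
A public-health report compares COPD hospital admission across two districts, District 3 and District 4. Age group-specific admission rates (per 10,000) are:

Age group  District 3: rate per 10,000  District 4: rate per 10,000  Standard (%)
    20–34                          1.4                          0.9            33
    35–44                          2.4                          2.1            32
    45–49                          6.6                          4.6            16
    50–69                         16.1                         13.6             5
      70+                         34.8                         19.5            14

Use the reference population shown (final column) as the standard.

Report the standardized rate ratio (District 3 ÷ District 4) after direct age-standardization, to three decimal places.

Standard weights: 0.33, 0.32, 0.16, 0.05, 0.14.
District 3: 0.3300×1.4 + 0.3200×2.4 + 0.1600×6.6 + 0.0500×16.1 + 0.1400×34.8 = 7.9630 per 10,000.
District 4: 0.3300×0.9 + 0.3200×2.1 + 0.1600×4.6 + 0.0500×13.6 + 0.1400×19.5 = 5.1150 per 10,000.
Ratio = 7.9630 ÷ 5.1150 = 1.55679.

1.557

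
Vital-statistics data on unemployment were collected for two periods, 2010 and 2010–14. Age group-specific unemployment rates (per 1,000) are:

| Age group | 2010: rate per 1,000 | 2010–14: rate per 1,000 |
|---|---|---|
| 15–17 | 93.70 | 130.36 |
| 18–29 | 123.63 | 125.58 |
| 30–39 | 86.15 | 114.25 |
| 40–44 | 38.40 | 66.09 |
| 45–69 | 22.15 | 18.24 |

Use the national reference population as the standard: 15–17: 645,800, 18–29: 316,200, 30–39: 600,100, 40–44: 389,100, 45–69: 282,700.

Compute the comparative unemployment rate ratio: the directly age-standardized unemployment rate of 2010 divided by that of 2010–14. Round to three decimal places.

Standard total = 2,233,900; weights = 0.2891, 0.1415, 0.2686, 0.1742, 0.1265.
2010: 0.2891×93.70 + 0.1415×123.63 + 0.2686×86.15 + 0.1742×38.40 + 0.1265×22.15 = 77.2215 per 1,000.
2010–14: 0.2891×130.36 + 0.1415×125.58 + 0.2686×114.25 + 0.1742×66.09 + 0.1265×18.24 = 99.9724 per 1,000.
Ratio = 77.2215 ÷ 99.9724 = 0.77243.

0.772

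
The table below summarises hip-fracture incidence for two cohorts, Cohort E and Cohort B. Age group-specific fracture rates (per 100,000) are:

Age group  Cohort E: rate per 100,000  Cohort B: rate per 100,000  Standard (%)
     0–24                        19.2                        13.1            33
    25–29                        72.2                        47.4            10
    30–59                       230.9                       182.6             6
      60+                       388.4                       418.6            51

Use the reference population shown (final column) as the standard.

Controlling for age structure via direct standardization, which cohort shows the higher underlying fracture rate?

Cohort B

Standard weights: 0.33, 0.10, 0.06, 0.51.
Cohort E: 0.3300×19.2 + 0.1000×72.2 + 0.0600×230.9 + 0.5100×388.4 = 225.4940 per 100,000.
Cohort B: 0.3300×13.1 + 0.1000×47.4 + 0.0600×182.6 + 0.5100×418.6 = 233.5050 per 100,000.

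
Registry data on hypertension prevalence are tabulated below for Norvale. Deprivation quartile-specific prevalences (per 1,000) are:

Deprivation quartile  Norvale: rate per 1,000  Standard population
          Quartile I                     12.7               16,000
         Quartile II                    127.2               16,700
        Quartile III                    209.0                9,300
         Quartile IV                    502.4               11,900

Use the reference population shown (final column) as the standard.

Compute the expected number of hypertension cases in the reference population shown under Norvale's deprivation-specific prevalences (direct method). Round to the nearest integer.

10250

Expected hypertension cases = Σ (standard pop × deprivation-specific rate ÷ 1,000)
= 16,000×12.7/1,000 + 16,700×127.2/1,000 + 9,300×209.0/1,000 + 11,900×502.4/1,000
= 203.20 + 2124.24 + 1943.70 + 5978.56 = 10249.70.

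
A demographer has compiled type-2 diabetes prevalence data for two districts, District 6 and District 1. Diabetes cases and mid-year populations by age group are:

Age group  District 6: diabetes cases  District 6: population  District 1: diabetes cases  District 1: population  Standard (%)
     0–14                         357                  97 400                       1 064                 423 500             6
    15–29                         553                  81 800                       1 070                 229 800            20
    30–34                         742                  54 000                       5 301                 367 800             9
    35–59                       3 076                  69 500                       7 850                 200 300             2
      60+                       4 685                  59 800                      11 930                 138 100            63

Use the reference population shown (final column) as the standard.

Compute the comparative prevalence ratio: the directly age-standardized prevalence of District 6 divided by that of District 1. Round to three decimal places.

Age-specific rates per 1 000 for District 6: 3.665, 6.760, 13.741, 44.259, 78.344.
For District 1: 2.512, 4.656, 14.413, 39.191, 86.387.
Standard weights: 0.06, 0.20, 0.09, 0.02, 0.63.
District 6: 0.0600×3.665 + 0.2000×6.760 + 0.0900×13.741 + 0.0200×44.259 + 0.6300×78.344 = 53.0509 per 1 000.
District 1: 0.0600×2.512 + 0.2000×4.656 + 0.0900×14.413 + 0.0200×39.191 + 0.6300×86.387 = 57.5866 per 1 000.
Ratio = 53.0509 ÷ 57.5866 = 0.92124.

0.921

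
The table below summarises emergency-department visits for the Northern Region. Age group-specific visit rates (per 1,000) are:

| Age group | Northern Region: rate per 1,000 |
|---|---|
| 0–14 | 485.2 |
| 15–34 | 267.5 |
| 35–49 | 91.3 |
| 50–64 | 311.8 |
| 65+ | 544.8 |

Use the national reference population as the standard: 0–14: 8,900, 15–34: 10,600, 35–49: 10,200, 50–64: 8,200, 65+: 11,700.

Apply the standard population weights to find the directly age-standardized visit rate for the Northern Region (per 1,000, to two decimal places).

343.06

Standard total = 49,600; weights = 0.1794, 0.2137, 0.2056, 0.1653, 0.2359.
Standardized rate: 0.1794×485.2 + 0.2137×267.5 + 0.2056×91.3 + 0.1653×311.8 + 0.2359×544.8 = 343.0637 per 1,000.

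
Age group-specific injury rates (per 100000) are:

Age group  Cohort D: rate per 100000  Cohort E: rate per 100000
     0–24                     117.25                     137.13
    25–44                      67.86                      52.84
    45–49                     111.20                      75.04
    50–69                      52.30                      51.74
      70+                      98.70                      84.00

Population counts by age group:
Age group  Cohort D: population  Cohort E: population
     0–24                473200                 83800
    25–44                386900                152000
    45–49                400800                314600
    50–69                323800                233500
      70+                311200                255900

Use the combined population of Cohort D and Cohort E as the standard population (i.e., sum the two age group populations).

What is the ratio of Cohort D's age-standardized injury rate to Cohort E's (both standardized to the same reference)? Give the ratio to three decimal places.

1.134

Combined standard total = 2935700; weights = 0.1897, 0.1836, 0.2437, 0.1898, 0.1932.
Cohort D: 0.1897×117.25 + 0.1836×67.86 + 0.2437×111.20 + 0.1898×52.30 + 0.1932×98.70 = 90.7961 per 100000.
Cohort E: 0.1897×137.13 + 0.1836×52.84 + 0.2437×75.04 + 0.1898×51.74 + 0.1932×84.00 = 80.0530 per 100000.
Ratio = 90.7961 ÷ 80.0530 = 1.13420.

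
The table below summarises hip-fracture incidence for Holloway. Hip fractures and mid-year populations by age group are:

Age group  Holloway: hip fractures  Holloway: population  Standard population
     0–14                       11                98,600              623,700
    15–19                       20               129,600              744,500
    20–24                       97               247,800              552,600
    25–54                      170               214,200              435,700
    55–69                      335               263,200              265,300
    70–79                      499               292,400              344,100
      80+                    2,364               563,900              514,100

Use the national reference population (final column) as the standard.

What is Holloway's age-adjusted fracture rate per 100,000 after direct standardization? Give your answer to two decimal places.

Age-specific rates per 100,000 for Holloway: 11.16, 15.43, 39.14, 79.37, 127.28, 170.66, 419.22.
Standard total = 3,480,000; weights = 0.1792, 0.2139, 0.1588, 0.1252, 0.0762, 0.0989, 0.1477.
Standardized rate: 0.1792×11.16 + 0.2139×15.43 + 0.1588×39.14 + 0.1252×79.37 + 0.0762×127.28 + 0.0989×170.66 + 0.1477×419.22 = 109.9629 per 100,000.

109.96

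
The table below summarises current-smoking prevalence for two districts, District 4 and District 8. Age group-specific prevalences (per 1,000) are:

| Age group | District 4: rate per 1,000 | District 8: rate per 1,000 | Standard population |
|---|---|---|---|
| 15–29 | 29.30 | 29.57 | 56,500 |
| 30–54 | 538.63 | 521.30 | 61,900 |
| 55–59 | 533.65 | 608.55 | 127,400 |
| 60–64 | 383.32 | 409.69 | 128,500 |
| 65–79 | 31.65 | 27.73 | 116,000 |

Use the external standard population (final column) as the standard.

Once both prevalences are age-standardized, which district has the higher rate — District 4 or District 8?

Standard total = 490,300; weights = 0.1152, 0.1262, 0.2598, 0.2621, 0.2366.
District 4: 0.1152×29.30 + 0.1262×538.63 + 0.2598×533.65 + 0.2621×383.32 + 0.2366×31.65 = 317.9924 per 1,000.
District 8: 0.1152×29.57 + 0.1262×521.30 + 0.2598×608.55 + 0.2621×409.69 + 0.2366×27.73 = 341.2814 per 1,000.

District 8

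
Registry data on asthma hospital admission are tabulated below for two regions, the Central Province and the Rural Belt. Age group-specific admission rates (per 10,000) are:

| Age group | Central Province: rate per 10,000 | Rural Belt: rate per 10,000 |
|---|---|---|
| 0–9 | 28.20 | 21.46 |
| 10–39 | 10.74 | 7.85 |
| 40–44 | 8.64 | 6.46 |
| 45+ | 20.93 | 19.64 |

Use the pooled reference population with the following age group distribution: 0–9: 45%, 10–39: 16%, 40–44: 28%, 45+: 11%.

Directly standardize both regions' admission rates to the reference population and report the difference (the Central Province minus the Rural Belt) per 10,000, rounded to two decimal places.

4.25

Standard weights: 0.45, 0.16, 0.28, 0.11.
The Central Province: 0.4500×28.20 + 0.1600×10.74 + 0.2800×8.64 + 0.1100×20.93 = 19.1299 per 10,000.
The Rural Belt: 0.4500×21.46 + 0.1600×7.85 + 0.2800×6.46 + 0.1100×19.64 = 14.8822 per 10,000.
Difference = 19.1299 − 14.8822 = 4.2477.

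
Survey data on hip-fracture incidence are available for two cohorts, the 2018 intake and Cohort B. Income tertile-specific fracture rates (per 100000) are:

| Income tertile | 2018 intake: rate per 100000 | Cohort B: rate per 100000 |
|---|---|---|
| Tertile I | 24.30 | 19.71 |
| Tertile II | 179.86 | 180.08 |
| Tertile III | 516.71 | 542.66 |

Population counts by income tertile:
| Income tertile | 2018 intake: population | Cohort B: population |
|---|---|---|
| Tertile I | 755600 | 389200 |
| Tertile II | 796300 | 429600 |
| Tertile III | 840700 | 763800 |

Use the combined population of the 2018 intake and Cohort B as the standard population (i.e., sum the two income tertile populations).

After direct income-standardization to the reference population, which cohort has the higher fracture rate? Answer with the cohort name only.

Combined standard total = 3975200; weights = 0.2880, 0.3084, 0.4036.
The 2018 intake: 0.2880×24.30 + 0.3084×179.86 + 0.4036×516.71 = 271.0229 per 100000.
Cohort B: 0.2880×19.71 + 0.3084×180.08 + 0.4036×542.66 = 280.2430 per 100000.

Cohort B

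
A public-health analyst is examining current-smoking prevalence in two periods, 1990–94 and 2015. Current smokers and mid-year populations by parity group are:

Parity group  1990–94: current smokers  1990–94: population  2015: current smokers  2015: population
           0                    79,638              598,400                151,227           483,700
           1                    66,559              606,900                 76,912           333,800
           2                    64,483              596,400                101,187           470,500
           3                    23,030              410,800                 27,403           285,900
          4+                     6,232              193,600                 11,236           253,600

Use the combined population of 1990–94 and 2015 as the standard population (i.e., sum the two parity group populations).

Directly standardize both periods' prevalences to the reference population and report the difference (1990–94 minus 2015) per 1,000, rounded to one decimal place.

Parity-specific rates per 1,000 for 1990–94: 133.085, 109.670, 108.120, 56.061, 32.190.
For 2015: 312.646, 230.413, 215.063, 95.848, 44.306.
Combined standard total = 4,233,600; weights = 0.2556, 0.2222, 0.2520, 0.1646, 0.1056.
1990–94: 0.2556×133.085 + 0.2222×109.670 + 0.2520×108.120 + 0.1646×56.061 + 0.1056×32.190 = 98.2580 per 1,000.
2015: 0.2556×312.646 + 0.2222×230.413 + 0.2520×215.063 + 0.1646×95.848 + 0.1056×44.306 = 205.7601 per 1,000.
Difference = 98.2580 − 205.7601 = -107.5021.

-107.5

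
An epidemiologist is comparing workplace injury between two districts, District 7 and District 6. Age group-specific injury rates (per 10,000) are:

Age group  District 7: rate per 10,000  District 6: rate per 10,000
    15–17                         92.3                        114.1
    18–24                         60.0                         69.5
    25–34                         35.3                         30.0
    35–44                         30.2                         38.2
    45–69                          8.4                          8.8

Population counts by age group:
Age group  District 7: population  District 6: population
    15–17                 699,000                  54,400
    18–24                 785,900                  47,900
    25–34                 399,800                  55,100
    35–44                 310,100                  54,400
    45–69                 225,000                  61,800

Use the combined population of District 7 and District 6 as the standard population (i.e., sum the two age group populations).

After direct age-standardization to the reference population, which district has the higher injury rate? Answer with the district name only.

District 6

Combined standard total = 2,693,400; weights = 0.2797, 0.3096, 0.1689, 0.1353, 0.1065.
District 7: 0.2797×92.3 + 0.3096×60.0 + 0.1689×35.3 + 0.1353×30.2 + 0.1065×8.4 = 55.3359 per 10,000.
District 6: 0.2797×114.1 + 0.3096×69.5 + 0.1689×30.0 + 0.1353×38.2 + 0.1065×8.8 = 64.6049 per 10,000.
The crude rates (56.63 vs 50.48) would put District 7 higher, but that reflects its age composition; once standardized to a common age structure, District 6 has the higher underlying rate.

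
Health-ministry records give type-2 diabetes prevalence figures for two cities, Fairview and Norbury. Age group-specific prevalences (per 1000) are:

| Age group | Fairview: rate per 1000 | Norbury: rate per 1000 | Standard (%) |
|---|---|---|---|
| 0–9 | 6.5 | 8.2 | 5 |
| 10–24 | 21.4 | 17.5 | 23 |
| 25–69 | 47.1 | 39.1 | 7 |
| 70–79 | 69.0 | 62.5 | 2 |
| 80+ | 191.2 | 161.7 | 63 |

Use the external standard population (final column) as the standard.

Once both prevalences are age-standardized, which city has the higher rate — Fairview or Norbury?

Fairview

Standard weights: 0.05, 0.23, 0.07, 0.02, 0.63.
Fairview: 0.0500×6.5 + 0.2300×21.4 + 0.0700×47.1 + 0.0200×69.0 + 0.6300×191.2 = 130.3800 per 1000.
Norbury: 0.0500×8.2 + 0.2300×17.5 + 0.0700×39.1 + 0.0200×62.5 + 0.6300×161.7 = 110.2930 per 1000.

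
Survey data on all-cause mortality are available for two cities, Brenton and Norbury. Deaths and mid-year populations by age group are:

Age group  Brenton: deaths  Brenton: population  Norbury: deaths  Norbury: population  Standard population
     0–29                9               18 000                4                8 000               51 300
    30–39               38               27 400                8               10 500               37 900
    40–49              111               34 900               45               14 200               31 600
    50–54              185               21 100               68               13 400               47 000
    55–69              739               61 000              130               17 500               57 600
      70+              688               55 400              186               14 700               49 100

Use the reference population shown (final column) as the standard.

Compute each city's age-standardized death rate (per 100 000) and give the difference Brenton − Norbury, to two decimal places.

166.14

Age-specific rates per 100 000 for Brenton: 50.00, 138.69, 318.05, 876.78, 1211.48, 1241.88.
For Norbury: 50.00, 76.19, 316.90, 507.46, 742.86, 1265.31.
Standard total = 274 500; weights = 0.1869, 0.1381, 0.1151, 0.1712, 0.2098, 0.1789.
Brenton: 0.1869×50.00 + 0.1381×138.69 + 0.1151×318.05 + 0.1712×876.78 + 0.2098×1211.48 + 0.1789×1241.88 = 691.5749 per 100 000.
Norbury: 0.1869×50.00 + 0.1381×76.19 + 0.1151×316.90 + 0.1712×507.46 + 0.2098×742.86 + 0.1789×1265.31 = 525.4373 per 100 000.
Difference = 691.5749 − 525.4373 = 166.1376.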